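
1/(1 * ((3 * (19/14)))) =14/57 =0.25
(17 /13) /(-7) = -17 /91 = -0.19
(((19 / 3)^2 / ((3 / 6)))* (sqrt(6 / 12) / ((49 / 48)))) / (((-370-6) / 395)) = -285190* sqrt(2) / 6909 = -58.38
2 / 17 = 0.12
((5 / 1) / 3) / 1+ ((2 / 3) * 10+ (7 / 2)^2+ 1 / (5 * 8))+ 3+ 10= 4033 / 120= 33.61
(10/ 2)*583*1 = 2915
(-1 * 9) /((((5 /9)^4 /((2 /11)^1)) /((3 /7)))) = -354294 /48125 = -7.36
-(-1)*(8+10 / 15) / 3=26 / 9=2.89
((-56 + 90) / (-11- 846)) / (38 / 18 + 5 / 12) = -1224 / 77987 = -0.02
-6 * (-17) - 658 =-556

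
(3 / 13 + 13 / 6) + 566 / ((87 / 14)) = 211447 / 2262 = 93.48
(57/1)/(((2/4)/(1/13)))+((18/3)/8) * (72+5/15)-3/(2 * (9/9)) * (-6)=3745/52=72.02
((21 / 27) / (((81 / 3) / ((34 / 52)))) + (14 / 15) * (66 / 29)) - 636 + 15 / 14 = -2028954251 / 3206385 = -632.79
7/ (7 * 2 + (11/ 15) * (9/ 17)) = 595/ 1223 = 0.49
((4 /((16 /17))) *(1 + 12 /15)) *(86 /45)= 731 /50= 14.62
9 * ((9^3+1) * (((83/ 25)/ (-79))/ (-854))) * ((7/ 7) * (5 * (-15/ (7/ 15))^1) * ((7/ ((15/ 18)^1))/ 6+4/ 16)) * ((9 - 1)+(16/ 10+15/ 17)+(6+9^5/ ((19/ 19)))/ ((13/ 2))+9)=-81471516125373/ 104369902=-780603.55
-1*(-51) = 51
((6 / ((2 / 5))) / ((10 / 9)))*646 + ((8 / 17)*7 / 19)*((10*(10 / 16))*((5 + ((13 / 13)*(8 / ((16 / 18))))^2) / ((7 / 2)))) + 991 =3145576 / 323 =9738.63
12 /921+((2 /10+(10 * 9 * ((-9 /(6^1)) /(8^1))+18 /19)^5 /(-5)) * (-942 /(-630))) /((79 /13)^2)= 677485157538596273072123 /81614965464246681600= 8300.99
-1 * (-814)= 814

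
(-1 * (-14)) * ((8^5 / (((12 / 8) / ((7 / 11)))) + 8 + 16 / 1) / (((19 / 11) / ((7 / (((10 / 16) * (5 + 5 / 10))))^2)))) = 80703279104 / 172425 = 468048.60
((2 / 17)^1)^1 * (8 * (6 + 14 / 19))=2048 / 323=6.34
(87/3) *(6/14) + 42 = 381/7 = 54.43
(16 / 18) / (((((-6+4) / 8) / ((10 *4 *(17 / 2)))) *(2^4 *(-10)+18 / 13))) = 70720 / 9279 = 7.62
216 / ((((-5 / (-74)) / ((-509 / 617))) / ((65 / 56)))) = -13220766 / 4319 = -3061.07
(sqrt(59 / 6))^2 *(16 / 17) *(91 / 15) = 42952 / 765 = 56.15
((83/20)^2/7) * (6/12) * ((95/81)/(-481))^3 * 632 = -18664402145/1655954185135068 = -0.00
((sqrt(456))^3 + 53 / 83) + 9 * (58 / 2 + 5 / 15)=21965 / 83 + 912 * sqrt(114)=10002.13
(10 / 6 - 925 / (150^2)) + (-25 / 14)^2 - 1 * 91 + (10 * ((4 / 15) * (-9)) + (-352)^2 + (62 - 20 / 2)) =1365400103 / 11025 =123845.81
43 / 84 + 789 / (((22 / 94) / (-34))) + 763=-105203563 / 924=-113856.67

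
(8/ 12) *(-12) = -8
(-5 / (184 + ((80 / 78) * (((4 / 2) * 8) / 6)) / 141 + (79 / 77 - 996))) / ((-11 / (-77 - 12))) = 10277631 / 206026105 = 0.05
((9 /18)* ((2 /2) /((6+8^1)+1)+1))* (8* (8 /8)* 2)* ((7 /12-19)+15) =-1312 /45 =-29.16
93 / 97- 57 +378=31230 / 97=321.96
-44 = -44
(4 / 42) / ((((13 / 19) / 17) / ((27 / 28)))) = 2907 / 1274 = 2.28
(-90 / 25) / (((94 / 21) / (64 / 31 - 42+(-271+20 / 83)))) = 151089813 / 604655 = 249.88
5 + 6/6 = 6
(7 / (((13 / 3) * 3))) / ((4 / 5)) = 35 / 52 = 0.67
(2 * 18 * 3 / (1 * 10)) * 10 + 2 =110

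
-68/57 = -1.19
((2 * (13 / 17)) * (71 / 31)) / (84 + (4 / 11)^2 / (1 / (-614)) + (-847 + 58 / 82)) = -352231 / 84816961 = -0.00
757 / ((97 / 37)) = 28009 / 97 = 288.75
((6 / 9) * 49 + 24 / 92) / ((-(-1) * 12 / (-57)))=-10792 / 69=-156.41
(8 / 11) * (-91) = -728 / 11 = -66.18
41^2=1681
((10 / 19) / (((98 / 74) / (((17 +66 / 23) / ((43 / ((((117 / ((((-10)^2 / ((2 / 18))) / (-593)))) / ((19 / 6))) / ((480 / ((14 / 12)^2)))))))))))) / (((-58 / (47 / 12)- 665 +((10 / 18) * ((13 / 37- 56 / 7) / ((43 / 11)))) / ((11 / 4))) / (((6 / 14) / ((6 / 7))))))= 226681225459 / 24325658533548800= 0.00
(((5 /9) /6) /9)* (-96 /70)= -8 /567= -0.01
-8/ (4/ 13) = -26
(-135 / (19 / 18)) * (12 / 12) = -2430 / 19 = -127.89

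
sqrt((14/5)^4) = 196/25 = 7.84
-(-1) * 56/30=28/15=1.87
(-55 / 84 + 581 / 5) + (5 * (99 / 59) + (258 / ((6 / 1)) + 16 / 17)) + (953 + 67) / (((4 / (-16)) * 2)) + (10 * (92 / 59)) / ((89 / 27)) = -70012568317 / 37492140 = -1867.39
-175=-175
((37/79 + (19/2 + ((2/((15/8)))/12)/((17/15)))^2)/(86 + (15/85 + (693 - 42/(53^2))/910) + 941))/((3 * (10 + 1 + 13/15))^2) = 69193086251575/977528546493256152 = 0.00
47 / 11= 4.27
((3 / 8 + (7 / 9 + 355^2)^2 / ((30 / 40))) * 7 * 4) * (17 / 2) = 4898924331256543 / 972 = 5040045608288.62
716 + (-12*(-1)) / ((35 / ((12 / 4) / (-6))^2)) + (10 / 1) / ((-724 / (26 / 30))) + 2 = 27293983 / 38010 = 718.07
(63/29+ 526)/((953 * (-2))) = -0.28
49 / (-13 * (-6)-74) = 49 / 4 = 12.25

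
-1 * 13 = -13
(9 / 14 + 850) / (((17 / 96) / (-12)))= -6859584 / 119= -57643.56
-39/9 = -13/3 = -4.33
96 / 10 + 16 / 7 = 416 / 35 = 11.89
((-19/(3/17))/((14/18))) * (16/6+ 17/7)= -34561/49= -705.33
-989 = -989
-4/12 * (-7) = 7/3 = 2.33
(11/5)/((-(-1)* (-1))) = -11/5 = -2.20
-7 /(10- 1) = -7 /9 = -0.78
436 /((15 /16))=6976 /15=465.07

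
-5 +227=222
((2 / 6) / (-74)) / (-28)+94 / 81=194795 / 167832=1.16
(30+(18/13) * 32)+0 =74.31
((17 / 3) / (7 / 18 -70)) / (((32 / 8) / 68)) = -1734 / 1253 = -1.38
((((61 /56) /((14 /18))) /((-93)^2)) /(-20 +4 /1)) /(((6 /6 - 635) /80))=305 /238835408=0.00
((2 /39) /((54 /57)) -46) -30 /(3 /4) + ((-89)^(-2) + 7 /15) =-1188274981 /13901355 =-85.48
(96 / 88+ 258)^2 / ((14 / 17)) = 69041250 / 847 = 81512.69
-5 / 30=-1 / 6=-0.17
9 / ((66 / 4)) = 0.55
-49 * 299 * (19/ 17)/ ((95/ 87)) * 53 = -67555761/ 85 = -794773.66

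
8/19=0.42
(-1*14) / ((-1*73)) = 14 / 73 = 0.19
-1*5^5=-3125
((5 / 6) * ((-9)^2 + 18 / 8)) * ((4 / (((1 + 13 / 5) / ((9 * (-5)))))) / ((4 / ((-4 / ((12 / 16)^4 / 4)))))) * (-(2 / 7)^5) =-37888000 / 453789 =-83.49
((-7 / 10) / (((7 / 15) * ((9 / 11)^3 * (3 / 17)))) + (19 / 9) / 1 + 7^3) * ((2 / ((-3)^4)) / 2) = 480545 / 118098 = 4.07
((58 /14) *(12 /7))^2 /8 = 15138 /2401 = 6.30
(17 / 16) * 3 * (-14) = -44.62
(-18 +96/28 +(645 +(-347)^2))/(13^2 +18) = 847276/1309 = 647.27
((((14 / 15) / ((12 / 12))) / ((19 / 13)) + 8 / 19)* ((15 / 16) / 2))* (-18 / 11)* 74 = -50283 / 836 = -60.15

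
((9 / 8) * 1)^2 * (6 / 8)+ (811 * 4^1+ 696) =1008883 / 256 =3940.95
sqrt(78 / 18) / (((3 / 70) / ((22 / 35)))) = 44 * sqrt(39) / 9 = 30.53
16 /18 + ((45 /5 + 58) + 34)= 917 /9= 101.89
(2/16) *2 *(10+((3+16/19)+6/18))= 202/57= 3.54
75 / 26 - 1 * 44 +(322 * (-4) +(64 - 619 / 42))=-1279.85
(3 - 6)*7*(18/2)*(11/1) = -2079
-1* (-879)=879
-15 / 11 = -1.36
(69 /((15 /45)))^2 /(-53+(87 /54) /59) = -45505638 /56257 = -808.89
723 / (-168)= -4.30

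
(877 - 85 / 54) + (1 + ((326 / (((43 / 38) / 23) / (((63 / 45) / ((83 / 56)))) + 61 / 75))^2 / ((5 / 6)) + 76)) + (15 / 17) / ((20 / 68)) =4572542068361425633817 / 26703257076523926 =171235.37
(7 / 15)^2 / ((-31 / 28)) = -1372 / 6975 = -0.20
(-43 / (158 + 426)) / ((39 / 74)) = -1591 / 11388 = -0.14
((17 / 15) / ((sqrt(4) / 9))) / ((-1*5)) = -51 / 50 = -1.02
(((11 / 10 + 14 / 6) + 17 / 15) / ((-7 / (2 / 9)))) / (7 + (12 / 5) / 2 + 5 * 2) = -137 / 17199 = -0.01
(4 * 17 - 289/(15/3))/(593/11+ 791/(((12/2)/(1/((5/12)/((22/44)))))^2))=935/7842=0.12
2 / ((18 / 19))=19 / 9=2.11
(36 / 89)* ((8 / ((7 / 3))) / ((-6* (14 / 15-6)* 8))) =0.01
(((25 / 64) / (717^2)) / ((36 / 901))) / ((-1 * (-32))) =22525 / 37902753792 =0.00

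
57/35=1.63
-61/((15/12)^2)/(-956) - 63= -376181/5975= -62.96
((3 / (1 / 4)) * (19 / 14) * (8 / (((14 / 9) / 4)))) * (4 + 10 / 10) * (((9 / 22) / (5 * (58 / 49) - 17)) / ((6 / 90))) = -1846800 / 1991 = -927.57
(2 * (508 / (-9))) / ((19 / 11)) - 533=-102319 / 171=-598.36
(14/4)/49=1/14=0.07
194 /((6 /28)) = 2716 /3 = 905.33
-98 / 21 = -4.67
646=646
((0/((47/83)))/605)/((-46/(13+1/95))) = 0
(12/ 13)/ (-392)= -3/ 1274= -0.00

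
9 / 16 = 0.56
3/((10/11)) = 33/10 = 3.30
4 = 4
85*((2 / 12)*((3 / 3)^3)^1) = 85 / 6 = 14.17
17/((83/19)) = 323/83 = 3.89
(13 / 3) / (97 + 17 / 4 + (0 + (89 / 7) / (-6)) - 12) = 28 / 563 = 0.05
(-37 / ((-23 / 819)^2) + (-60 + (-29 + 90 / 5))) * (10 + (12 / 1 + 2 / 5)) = -1052491.57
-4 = -4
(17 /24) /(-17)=-1 /24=-0.04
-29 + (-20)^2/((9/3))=313/3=104.33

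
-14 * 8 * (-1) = 112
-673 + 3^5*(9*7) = 14636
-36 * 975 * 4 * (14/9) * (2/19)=-436800/19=-22989.47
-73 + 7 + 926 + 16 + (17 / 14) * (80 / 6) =892.19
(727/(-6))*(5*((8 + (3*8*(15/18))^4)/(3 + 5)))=-24234545/2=-12117272.50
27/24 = 9/8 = 1.12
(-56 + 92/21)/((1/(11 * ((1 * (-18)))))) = 71544/7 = 10220.57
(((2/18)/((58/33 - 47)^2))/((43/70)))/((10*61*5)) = 0.00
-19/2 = -9.50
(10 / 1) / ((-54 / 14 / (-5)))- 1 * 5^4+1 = -16498 / 27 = -611.04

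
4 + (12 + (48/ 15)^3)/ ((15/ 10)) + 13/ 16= 207947/ 6000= 34.66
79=79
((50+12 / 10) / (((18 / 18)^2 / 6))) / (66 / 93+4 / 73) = 1737984 / 4325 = 401.85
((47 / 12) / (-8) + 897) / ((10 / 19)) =327047 / 192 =1703.37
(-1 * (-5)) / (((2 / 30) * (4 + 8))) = 25 / 4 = 6.25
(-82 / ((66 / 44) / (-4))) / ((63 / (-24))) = -5248 / 63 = -83.30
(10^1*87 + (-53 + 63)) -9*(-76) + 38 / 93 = 1564.41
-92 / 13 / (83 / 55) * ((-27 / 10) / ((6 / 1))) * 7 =15939 / 1079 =14.77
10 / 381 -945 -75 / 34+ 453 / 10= -29207372 / 32385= -901.88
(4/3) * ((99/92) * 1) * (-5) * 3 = -495/23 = -21.52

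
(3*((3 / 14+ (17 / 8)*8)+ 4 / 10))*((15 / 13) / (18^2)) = 137 / 728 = 0.19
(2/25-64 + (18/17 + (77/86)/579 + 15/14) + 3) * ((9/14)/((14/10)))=-6531537471/241957345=-26.99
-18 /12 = -3 /2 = -1.50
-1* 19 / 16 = -19 / 16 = -1.19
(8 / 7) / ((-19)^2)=8 / 2527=0.00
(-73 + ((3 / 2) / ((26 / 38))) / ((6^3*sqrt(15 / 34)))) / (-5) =14.60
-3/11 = -0.27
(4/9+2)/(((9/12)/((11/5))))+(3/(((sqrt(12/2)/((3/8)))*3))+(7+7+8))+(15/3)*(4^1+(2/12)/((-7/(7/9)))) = sqrt(6)/16+4417/90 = 49.23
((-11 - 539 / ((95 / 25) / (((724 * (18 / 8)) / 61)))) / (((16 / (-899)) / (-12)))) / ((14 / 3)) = -4452987033 / 8113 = -548870.58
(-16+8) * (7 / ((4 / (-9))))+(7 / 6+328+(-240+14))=1375 / 6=229.17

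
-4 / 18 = -2 / 9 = -0.22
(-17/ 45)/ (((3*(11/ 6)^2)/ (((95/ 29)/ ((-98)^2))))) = -323/ 25275327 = -0.00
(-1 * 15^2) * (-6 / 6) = 225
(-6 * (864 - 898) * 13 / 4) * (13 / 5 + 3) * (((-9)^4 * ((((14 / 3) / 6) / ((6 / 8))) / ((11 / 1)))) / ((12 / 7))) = 73680516 / 55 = 1339645.75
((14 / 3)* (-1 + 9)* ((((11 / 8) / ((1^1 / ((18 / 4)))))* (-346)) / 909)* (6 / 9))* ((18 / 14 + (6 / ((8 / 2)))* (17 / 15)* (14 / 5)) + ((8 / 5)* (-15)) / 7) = -3486296 / 22725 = -153.41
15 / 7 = 2.14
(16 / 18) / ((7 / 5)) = 40 / 63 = 0.63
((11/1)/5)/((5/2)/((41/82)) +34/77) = 847/2095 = 0.40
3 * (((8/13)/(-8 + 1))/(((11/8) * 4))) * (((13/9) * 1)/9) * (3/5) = -16/3465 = -0.00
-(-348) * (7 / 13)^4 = 835548 / 28561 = 29.25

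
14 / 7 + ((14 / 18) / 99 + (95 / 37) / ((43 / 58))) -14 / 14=6338128 / 1417581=4.47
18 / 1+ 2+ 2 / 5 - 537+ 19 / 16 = -41233 / 80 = -515.41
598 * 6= 3588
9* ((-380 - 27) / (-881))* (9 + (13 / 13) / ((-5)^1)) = 161172 / 4405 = 36.59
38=38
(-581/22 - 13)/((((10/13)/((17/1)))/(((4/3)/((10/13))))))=-830297/550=-1509.63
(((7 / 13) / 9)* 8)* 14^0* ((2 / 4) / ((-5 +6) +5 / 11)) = 77 / 468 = 0.16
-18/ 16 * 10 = -45/ 4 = -11.25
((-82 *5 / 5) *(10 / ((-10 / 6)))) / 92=123 / 23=5.35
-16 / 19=-0.84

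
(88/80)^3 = 1331/1000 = 1.33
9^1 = 9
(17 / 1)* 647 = 10999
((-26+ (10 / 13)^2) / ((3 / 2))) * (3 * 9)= -77292 / 169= -457.35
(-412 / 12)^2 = 10609 / 9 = 1178.78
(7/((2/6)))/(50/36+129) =378/2347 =0.16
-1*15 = -15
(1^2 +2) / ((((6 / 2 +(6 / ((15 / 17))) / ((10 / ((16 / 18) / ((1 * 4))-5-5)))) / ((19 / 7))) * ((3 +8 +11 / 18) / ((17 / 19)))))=-206550 / 1201123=-0.17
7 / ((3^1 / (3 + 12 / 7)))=11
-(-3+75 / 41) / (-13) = -48 / 533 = -0.09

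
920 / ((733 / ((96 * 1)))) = 88320 / 733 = 120.49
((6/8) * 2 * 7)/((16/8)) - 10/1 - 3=-31/4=-7.75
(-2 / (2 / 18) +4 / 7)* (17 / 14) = -1037 / 49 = -21.16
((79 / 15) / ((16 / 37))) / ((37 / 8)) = 79 / 30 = 2.63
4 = 4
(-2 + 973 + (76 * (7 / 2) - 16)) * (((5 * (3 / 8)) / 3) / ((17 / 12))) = 18315 / 34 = 538.68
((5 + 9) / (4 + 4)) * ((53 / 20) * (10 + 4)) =2597 / 40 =64.92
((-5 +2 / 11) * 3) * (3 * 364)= -15784.36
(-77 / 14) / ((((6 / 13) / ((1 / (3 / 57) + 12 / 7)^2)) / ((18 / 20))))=-1803945 / 392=-4601.90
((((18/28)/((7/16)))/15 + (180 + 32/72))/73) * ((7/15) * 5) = 398096/68985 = 5.77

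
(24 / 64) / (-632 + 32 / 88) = -11 / 18528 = -0.00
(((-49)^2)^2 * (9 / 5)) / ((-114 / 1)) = -17294403 / 190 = -91023.17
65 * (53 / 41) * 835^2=2401940125 / 41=58583905.49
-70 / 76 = -35 / 38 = -0.92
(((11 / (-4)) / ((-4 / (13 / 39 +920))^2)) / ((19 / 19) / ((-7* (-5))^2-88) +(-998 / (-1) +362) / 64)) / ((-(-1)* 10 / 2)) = -31780791449 / 23195760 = -1370.11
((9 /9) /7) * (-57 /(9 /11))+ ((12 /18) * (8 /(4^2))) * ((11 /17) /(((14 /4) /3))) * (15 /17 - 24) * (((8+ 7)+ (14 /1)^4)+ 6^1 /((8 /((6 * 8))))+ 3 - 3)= -997817447 /6069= -164412.17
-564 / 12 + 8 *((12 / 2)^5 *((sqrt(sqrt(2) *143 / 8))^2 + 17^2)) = 19550625.23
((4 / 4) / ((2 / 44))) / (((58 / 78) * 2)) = 429 / 29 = 14.79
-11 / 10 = -1.10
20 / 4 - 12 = -7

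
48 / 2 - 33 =-9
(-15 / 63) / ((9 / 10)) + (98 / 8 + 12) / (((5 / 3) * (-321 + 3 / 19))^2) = -20638501787 / 78038553600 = -0.26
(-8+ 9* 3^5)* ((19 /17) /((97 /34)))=82802 /97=853.63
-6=-6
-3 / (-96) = 1 / 32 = 0.03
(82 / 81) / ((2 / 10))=410 / 81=5.06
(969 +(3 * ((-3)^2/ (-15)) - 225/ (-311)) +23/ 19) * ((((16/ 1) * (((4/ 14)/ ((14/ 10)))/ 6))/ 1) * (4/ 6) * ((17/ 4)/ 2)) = 747.18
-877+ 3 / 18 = -876.83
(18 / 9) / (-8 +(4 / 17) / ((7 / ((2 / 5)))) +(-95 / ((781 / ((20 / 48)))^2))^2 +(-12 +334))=9180706025064752640 / 1441432564970623612003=0.01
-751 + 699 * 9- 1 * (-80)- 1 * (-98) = 5718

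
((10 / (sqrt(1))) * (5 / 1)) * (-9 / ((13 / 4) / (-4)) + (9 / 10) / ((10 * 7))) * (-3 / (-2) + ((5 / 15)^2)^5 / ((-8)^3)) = 831.73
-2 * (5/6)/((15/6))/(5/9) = -6/5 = -1.20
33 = 33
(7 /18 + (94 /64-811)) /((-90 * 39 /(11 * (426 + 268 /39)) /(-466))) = -5041501870339 /9856080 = -511511.87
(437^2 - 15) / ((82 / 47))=109449.24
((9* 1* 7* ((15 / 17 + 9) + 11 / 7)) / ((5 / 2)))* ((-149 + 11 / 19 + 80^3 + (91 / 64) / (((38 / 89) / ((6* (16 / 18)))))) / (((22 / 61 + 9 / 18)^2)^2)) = 17619725845383414308 / 65434753125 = 269271679.10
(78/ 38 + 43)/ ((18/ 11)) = 4708/ 171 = 27.53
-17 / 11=-1.55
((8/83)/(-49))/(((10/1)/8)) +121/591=2441623/12017985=0.20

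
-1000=-1000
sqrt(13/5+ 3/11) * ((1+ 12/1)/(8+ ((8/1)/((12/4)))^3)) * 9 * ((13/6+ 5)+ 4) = 5427 * sqrt(8690)/6160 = 82.13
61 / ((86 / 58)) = 1769 / 43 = 41.14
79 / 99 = 0.80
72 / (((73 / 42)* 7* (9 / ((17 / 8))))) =102 / 73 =1.40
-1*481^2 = -231361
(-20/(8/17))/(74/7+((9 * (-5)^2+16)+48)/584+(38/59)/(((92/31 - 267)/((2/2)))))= -83901652100/21841776021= -3.84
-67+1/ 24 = -1607/ 24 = -66.96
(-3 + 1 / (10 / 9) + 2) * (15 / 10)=-3 / 20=-0.15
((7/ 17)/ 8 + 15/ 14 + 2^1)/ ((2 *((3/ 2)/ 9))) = 8919/ 952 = 9.37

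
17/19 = 0.89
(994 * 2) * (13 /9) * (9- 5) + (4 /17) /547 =961293460 /83691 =11486.22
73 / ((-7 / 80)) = -5840 / 7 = -834.29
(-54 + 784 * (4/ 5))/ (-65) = -2866/ 325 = -8.82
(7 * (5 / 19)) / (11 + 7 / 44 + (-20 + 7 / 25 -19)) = -5500 / 82289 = -0.07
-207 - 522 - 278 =-1007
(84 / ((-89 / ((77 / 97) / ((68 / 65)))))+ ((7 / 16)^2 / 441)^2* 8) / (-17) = 69742486199 / 1655520436224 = 0.04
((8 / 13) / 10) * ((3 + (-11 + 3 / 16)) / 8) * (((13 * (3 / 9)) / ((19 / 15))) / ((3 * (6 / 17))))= -2125 / 10944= -0.19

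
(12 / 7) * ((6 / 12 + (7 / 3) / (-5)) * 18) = 36 / 35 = 1.03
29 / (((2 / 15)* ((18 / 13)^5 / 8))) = 53837485 / 157464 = 341.90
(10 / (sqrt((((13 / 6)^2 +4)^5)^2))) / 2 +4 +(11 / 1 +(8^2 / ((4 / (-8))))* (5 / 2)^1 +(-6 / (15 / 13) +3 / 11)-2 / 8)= -205000160329687927 / 660913112814460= -310.18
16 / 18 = 8 / 9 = 0.89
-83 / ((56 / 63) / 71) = -53037 / 8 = -6629.62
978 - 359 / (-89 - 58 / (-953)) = 83236429 / 84759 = 982.04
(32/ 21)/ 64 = 1/ 42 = 0.02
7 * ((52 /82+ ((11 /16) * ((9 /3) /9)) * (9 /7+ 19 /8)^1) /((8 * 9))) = 162343 /1133568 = 0.14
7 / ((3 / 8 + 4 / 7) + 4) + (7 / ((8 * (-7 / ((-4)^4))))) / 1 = -8472 / 277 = -30.58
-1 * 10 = -10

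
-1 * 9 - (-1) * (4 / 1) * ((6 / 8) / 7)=-60 / 7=-8.57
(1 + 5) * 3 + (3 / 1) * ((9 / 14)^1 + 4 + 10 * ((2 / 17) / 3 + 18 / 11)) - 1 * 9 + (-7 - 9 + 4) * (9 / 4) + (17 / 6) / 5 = 918184 / 19635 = 46.76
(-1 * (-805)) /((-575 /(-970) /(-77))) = -104566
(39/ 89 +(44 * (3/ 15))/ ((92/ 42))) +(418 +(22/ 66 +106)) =16236464/ 30705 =528.79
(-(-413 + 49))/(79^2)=364/6241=0.06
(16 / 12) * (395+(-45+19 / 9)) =12676 / 27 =469.48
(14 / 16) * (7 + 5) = 21 / 2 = 10.50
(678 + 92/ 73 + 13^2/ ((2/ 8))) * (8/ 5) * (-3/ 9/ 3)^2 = 263824/ 9855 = 26.77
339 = 339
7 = 7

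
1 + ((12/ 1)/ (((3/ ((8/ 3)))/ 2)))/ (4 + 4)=11/ 3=3.67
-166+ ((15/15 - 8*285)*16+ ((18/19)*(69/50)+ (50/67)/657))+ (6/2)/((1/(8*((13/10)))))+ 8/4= -765176046571/20909025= -36595.49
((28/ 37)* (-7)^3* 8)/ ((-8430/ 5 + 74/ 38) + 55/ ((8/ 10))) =5839232/ 4542231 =1.29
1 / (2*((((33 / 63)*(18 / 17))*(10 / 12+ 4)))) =119 / 638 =0.19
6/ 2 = 3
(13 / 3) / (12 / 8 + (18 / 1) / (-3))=-26 / 27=-0.96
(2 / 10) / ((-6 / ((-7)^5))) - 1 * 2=16747 / 30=558.23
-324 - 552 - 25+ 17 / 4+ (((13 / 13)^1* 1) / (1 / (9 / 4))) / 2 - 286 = -9453 / 8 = -1181.62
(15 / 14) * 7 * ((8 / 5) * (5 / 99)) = 0.61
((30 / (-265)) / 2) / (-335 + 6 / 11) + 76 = 14819045 / 194987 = 76.00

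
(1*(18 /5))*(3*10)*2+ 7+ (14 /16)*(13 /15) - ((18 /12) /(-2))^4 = 858017 /3840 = 223.44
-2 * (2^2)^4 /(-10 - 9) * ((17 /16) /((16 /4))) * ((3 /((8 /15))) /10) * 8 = 32.21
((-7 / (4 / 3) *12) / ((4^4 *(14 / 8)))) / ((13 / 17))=-153 / 832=-0.18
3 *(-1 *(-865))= 2595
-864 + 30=-834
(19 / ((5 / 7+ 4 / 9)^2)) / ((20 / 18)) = 678699 / 53290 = 12.74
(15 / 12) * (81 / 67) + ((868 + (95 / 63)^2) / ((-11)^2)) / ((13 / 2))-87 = -141187396195 / 1673187516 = -84.38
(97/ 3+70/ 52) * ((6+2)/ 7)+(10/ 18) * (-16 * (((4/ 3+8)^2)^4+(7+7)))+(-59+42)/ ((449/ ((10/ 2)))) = -1234929155836395979/ 2412683091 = -511848887.42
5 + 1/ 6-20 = -89/ 6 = -14.83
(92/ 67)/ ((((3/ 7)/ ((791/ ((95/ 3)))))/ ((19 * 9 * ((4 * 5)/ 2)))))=9169272/ 67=136854.81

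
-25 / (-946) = 25 / 946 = 0.03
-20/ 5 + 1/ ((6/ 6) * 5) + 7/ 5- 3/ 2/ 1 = -39/ 10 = -3.90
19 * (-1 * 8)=-152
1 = 1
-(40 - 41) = 1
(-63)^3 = -250047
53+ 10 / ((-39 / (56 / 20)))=2039 / 39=52.28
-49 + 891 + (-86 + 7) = 763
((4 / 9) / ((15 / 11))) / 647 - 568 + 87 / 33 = -565.36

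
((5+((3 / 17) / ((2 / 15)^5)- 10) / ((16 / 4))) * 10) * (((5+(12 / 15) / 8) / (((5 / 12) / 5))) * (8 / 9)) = 2283565 / 4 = 570891.25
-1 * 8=-8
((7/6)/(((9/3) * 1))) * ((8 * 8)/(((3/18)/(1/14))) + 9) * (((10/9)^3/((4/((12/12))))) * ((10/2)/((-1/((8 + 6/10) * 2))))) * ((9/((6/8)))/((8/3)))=-456875/243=-1880.14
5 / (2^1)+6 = 17 / 2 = 8.50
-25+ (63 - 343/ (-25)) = 1293/ 25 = 51.72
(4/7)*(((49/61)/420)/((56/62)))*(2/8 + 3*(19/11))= 7409/1127280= 0.01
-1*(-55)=55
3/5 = 0.60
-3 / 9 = -1 / 3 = -0.33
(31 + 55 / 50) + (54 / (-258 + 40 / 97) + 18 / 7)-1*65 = -26705969 / 874510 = -30.54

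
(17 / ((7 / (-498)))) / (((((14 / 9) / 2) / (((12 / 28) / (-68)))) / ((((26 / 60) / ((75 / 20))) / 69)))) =3237 / 197225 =0.02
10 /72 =0.14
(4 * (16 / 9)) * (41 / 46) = 1312 / 207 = 6.34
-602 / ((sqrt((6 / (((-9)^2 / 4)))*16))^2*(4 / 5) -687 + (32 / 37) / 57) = 57132810 / 64838359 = 0.88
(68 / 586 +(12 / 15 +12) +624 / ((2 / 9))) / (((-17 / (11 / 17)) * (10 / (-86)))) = 1954739666 / 2116925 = 923.39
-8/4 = -2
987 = 987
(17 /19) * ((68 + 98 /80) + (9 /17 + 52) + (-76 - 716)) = -455767 /760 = -599.69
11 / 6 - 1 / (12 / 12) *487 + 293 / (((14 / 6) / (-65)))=-363187 / 42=-8647.31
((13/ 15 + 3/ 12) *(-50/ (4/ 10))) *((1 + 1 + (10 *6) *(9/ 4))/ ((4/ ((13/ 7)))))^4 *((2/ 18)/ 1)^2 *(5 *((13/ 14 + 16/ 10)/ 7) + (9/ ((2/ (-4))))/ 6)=219085604149719775/ 6505519104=33676882.76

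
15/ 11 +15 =180/ 11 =16.36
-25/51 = -0.49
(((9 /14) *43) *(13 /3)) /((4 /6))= 5031 /28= 179.68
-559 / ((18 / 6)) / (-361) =559 / 1083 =0.52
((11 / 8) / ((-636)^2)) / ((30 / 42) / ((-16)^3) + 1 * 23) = 2464 / 16671580731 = 0.00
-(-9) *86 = 774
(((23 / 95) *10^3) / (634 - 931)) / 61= -4600 / 344223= -0.01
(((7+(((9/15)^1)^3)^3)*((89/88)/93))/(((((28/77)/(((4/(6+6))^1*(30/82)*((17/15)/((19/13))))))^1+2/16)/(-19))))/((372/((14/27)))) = -17908400411083/35217731337890625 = -0.00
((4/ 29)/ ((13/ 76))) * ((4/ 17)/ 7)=1216/ 44863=0.03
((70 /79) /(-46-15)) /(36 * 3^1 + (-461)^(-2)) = -14876470 /110606984311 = -0.00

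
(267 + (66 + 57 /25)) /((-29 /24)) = -201168 /725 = -277.47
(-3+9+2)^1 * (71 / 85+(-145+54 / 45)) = -97216 / 85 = -1143.72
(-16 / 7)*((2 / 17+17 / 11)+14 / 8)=-10212 / 1309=-7.80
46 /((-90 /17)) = -391 /45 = -8.69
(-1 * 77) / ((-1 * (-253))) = -7 / 23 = -0.30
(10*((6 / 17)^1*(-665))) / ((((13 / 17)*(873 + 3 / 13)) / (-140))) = 232750 / 473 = 492.07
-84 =-84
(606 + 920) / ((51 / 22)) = 33572 / 51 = 658.27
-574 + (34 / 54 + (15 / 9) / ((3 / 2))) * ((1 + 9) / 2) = -15263 / 27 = -565.30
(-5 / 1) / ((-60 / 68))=5.67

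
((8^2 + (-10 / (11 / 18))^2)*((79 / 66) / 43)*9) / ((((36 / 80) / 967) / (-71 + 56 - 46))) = -1870699561120 / 171699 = -10895226.89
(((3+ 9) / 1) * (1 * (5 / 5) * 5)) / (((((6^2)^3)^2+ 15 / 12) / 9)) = 0.00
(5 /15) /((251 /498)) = 166 /251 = 0.66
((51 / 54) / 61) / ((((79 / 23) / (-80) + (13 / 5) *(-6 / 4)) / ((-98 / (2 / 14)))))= 2145808 / 796599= 2.69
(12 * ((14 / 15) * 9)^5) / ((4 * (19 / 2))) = 784147392 / 59375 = 13206.69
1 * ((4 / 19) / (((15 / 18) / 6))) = 144 / 95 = 1.52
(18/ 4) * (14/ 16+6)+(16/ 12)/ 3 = 4519/ 144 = 31.38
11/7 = 1.57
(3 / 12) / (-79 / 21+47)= 21 / 3632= 0.01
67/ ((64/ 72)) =603/ 8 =75.38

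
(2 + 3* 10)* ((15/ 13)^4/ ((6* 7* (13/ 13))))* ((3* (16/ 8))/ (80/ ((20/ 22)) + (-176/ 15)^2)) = 45562500/ 1268936669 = 0.04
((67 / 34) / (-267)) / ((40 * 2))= -67 / 726240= -0.00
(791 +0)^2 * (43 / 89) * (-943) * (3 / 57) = -25370738869 / 1691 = -15003393.77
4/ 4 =1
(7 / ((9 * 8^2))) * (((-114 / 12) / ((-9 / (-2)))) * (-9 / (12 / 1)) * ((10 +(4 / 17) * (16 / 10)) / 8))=6517 / 261120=0.02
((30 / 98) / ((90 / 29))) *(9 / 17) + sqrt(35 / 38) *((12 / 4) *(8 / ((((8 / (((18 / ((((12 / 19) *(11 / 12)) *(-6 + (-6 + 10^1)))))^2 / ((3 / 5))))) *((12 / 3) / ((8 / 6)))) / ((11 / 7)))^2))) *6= 96113.18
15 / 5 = 3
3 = 3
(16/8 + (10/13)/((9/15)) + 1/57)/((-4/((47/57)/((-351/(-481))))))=-1417285/1520532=-0.93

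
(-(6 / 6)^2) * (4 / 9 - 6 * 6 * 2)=644 / 9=71.56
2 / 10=1 / 5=0.20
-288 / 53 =-5.43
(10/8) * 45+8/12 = 683/12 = 56.92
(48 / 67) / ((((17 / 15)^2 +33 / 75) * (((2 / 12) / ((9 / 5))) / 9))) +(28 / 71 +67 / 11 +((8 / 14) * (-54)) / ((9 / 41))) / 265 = 375447176749 / 9415458745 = 39.88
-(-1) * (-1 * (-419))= 419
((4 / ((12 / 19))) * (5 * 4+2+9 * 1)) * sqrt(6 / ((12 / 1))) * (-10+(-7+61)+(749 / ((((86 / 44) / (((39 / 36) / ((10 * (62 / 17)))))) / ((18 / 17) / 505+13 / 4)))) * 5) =281291910581 * sqrt(2) / 12507840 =31804.60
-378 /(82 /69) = -13041 /41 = -318.07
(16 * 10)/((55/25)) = 800/11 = 72.73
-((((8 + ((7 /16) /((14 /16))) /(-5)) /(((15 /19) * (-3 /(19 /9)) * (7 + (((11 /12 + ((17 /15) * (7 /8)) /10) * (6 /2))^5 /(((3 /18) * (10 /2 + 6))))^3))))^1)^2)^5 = -120648596077059480808878551261356853322636579372569982409232813508432203356990834046252839223861358894024722744515225530383633084476982620720141927119748606197760000000000000000000000000000000000000000000000000000000000000000000000000000000000000000000000000000000000000000000000000000000000000000000000000000000000000000000000000000000000000000000000000000000000000000000000000000000000000000000000000000000000000000000000000000000000000000 /19909208174467407163783614070385532959456065558517788227553593630322381395762557580378369387818480551868527081666357205735744395251896251639420509197242550583120521743527228850940062167587026306137729065499853792549775306578015988628769519031093585786240008813664498452762991908159872114992510784319114131736917009168222799513978929802025636115882365577384171181052221808748623315146956958980633373602562660661785457319127949397869797127893524124933483648489645304469511590050820755706134186748849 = -0.00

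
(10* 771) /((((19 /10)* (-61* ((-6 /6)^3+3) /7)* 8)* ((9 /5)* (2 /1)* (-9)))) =224875 /250344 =0.90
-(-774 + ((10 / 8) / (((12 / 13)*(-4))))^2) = 28528511 / 36864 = 773.89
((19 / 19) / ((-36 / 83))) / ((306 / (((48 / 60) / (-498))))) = 1 / 82620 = 0.00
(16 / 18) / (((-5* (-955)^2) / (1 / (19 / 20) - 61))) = 9112 / 779781375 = 0.00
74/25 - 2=24/25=0.96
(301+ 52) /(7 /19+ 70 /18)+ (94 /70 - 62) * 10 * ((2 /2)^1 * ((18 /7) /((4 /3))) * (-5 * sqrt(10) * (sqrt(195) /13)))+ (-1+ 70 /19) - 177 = -1264239 /13832+ 1433025 * sqrt(78) /637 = 19776.94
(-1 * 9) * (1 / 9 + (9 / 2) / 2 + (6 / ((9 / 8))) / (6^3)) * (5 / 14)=-3865 / 504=-7.67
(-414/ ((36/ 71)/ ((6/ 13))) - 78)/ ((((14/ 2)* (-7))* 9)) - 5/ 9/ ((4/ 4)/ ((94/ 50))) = -374/ 28665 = -0.01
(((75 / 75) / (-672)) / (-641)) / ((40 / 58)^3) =24389 / 3446016000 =0.00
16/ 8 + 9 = 11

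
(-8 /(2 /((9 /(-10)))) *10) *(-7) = -252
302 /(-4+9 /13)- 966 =-45464 /43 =-1057.30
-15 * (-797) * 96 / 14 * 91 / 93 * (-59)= -146711760 / 31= -4732637.42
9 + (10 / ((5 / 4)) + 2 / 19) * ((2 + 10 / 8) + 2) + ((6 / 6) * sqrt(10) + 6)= sqrt(10) + 2187 / 38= 60.71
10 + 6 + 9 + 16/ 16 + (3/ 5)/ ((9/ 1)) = 391/ 15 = 26.07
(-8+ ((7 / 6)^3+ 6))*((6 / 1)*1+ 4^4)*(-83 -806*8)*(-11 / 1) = -279198073 / 36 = -7755502.03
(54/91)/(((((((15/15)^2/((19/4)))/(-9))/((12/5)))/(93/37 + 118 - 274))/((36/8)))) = 707938461/16835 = 42051.59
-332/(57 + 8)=-332/65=-5.11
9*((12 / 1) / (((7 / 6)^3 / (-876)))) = -20435328 / 343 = -59578.22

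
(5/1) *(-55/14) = -275/14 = -19.64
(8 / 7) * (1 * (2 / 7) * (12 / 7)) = 0.56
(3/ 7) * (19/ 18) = 19/ 42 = 0.45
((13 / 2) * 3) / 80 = 39 / 160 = 0.24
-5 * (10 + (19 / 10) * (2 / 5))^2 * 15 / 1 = -217083 / 25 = -8683.32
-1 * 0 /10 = 0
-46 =-46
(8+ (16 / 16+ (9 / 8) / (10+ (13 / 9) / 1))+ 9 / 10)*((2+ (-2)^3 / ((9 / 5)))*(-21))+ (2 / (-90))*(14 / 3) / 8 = 7136507 / 13905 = 513.23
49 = 49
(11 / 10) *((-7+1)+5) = -11 / 10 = -1.10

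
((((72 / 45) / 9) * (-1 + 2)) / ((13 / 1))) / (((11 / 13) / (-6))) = -0.10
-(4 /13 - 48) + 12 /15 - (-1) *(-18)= 1982 /65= 30.49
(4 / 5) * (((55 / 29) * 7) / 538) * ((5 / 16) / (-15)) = -77 / 187224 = -0.00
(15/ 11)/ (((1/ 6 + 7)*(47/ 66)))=540/ 2021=0.27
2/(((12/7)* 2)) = 7/12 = 0.58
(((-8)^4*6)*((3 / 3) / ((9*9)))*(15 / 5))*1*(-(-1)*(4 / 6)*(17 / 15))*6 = 557056 / 135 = 4126.34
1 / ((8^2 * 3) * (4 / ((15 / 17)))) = 5 / 4352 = 0.00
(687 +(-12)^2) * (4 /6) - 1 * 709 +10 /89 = -13785 /89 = -154.89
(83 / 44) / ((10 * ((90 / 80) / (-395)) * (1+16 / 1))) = -6557 / 1683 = -3.90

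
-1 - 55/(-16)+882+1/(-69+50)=268853/304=884.38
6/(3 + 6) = 2/3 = 0.67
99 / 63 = 1.57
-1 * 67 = -67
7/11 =0.64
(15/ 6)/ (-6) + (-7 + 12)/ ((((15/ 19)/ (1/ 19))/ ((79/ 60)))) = 1/ 45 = 0.02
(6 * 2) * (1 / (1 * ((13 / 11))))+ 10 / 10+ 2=171 / 13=13.15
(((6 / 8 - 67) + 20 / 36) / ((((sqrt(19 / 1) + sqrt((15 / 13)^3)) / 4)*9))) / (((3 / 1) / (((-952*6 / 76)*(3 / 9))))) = 190250060 / (4617*(15*sqrt(195) + 169*sqrt(19))) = 43.55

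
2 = 2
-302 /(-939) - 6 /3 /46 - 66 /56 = -544505 /604716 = -0.90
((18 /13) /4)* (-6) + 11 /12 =-181 /156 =-1.16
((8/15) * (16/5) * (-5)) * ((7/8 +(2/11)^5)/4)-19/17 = -2.98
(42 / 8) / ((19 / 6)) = 63 / 38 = 1.66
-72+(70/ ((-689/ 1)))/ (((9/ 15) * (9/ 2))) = -1340116/ 18603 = -72.04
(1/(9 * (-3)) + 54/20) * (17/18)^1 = 12223/4860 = 2.52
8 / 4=2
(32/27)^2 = 1024/729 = 1.40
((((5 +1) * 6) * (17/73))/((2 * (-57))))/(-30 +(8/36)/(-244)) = 111996/45689167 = 0.00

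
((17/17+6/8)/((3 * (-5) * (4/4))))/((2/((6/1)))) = -7/20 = -0.35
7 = 7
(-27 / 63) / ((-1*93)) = 1 / 217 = 0.00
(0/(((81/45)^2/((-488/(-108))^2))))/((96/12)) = 0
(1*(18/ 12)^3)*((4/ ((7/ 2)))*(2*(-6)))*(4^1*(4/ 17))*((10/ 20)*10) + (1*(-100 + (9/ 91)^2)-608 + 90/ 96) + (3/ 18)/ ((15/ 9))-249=-13219161269/ 11262160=-1173.77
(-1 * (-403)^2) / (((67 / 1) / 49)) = -7958041 / 67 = -118776.73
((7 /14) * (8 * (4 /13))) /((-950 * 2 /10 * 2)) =-4 /1235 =-0.00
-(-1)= 1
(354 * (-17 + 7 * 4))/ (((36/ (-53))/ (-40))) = 687940/ 3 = 229313.33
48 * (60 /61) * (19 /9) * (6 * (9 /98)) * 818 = 134282880 /2989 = 44925.69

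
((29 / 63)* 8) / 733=232 / 46179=0.01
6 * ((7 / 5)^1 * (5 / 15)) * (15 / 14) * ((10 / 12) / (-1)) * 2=-5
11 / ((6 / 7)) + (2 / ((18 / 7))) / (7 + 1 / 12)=6601 / 510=12.94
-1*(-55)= 55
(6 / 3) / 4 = 1 / 2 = 0.50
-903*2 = -1806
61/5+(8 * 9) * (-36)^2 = 466621/5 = 93324.20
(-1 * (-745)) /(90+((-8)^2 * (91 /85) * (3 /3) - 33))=63325 /10669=5.94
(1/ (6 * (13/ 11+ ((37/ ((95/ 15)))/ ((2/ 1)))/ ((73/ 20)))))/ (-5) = -15257/ 907230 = -0.02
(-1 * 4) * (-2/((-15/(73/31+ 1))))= -832/465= -1.79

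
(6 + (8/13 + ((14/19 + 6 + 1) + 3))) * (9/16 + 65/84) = 962207/41496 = 23.19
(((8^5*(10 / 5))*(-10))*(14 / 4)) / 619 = -2293760 / 619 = -3705.59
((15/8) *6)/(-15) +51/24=11/8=1.38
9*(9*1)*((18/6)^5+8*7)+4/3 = 72661/3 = 24220.33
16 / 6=8 / 3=2.67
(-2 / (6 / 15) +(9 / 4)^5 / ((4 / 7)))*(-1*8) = -392863 / 512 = -767.31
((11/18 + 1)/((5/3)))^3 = 24389/27000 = 0.90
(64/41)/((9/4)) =256/369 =0.69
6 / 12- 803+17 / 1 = -1571 / 2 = -785.50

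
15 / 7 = 2.14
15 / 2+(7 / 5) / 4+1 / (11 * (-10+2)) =3449 / 440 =7.84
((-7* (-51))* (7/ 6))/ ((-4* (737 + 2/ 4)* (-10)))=833/ 59000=0.01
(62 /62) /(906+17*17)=1 /1195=0.00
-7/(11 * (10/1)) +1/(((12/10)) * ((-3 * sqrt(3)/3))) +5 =4.46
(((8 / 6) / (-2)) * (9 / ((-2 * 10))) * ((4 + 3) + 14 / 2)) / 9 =7 / 15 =0.47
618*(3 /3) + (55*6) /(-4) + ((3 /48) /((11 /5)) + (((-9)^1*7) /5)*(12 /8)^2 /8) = 936293 /1760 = 531.98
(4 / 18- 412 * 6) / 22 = -11123 / 99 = -112.35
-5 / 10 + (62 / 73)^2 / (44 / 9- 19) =-745975 / 1353566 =-0.55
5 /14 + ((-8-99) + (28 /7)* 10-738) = -11265 /14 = -804.64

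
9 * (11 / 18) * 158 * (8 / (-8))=-869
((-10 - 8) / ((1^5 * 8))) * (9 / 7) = -81 / 28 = -2.89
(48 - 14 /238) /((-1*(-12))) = 815 /204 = 4.00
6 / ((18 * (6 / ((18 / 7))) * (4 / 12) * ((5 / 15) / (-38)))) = -342 / 7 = -48.86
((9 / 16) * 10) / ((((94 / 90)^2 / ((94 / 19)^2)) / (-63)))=-5740875 / 722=-7951.35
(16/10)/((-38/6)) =-24/95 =-0.25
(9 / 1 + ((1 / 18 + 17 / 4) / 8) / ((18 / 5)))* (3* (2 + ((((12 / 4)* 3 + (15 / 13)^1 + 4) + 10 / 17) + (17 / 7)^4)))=1414.37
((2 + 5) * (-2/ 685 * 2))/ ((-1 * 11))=28/ 7535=0.00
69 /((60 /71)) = 1633 /20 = 81.65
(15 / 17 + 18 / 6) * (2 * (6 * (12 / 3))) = 3168 / 17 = 186.35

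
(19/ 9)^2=4.46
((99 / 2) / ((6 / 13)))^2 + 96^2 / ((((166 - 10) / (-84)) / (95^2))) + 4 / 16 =-9313140215 / 208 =-44774712.57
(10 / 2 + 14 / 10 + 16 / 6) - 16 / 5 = 88 / 15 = 5.87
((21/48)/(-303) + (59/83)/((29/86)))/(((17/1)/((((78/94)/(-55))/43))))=-319564739/7350135935120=-0.00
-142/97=-1.46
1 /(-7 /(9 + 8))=-17 /7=-2.43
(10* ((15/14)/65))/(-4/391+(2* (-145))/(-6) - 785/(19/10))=-334305/739927643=-0.00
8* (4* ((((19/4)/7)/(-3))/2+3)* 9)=5820/7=831.43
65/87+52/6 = 273/29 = 9.41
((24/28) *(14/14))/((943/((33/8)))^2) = 3267/199191776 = 0.00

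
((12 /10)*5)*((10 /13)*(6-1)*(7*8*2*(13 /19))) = 33600 /19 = 1768.42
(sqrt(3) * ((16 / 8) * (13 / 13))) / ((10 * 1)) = sqrt(3) / 5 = 0.35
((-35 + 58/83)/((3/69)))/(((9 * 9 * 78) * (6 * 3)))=-1679/242028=-0.01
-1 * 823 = -823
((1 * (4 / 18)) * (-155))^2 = 1186.42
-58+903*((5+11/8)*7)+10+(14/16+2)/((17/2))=5473825/136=40248.71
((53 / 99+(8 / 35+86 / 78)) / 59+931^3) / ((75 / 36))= 8578426551450724 / 22147125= 387338155.70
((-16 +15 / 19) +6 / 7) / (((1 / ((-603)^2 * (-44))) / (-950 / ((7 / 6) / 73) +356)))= -12632292100482912 / 931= -13568519979036.43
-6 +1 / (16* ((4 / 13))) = -5.80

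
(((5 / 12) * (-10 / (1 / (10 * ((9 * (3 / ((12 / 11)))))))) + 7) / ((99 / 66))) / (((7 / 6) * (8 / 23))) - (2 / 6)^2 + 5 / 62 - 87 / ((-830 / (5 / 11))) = -1682.68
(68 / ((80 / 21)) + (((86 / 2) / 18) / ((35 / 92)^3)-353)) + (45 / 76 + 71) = -1614213602 / 7331625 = -220.17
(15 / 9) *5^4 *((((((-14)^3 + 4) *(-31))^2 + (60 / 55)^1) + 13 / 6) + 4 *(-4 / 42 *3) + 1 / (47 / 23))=489569516959203125 / 65142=7515420419379.25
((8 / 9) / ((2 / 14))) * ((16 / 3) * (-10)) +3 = -8879 / 27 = -328.85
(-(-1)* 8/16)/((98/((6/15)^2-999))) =-24971/4900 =-5.10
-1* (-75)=75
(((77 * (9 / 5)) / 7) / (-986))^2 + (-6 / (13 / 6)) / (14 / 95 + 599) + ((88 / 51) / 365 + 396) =519891906097883611 / 1312856662341900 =396.00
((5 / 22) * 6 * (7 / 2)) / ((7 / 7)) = 105 / 22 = 4.77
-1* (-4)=4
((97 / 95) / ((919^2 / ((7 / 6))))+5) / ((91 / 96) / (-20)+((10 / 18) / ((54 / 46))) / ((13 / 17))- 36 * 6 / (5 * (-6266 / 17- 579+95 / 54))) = 140844420231085441728 / 17384284304591563837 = 8.10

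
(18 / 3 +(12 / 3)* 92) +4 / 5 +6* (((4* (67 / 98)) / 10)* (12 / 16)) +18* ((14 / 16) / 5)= 371597 / 980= 379.18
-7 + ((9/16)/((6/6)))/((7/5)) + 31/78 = -6.20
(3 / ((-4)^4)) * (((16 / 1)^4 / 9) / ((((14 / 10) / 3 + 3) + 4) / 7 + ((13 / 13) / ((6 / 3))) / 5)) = 512 / 7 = 73.14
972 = 972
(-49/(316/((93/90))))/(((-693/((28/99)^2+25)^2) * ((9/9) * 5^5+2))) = 13111587992377/281911109996336040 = 0.00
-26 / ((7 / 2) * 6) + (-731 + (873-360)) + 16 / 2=-4436 / 21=-211.24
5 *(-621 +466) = -775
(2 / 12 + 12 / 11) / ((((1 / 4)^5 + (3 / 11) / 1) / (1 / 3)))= 42496 / 27747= 1.53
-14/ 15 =-0.93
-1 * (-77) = 77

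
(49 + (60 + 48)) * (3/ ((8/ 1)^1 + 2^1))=471/ 10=47.10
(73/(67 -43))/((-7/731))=-53363/168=-317.64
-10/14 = -5/7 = -0.71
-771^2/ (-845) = 594441/ 845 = 703.48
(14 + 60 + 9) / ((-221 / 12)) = -4.51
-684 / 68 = -171 / 17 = -10.06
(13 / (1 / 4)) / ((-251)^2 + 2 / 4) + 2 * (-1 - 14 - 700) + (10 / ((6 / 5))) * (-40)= -222185186 / 126003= -1763.33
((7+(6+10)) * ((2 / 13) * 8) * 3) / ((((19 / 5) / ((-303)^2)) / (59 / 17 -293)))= -2494399116960 / 4199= -594045991.18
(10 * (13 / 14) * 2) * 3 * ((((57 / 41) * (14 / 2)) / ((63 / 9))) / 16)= 11115 / 2296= 4.84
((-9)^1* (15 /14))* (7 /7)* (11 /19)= -5.58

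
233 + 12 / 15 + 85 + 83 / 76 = 121559 / 380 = 319.89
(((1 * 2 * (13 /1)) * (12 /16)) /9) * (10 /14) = 65 /42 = 1.55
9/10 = 0.90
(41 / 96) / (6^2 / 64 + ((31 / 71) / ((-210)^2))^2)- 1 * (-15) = 173812977439455 / 11029260613172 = 15.76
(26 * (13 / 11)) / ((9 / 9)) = 338 / 11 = 30.73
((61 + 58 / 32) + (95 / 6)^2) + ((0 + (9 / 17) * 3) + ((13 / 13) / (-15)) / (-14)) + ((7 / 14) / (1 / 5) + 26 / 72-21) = 25443623 / 85680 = 296.96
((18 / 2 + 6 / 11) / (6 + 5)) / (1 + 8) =35 / 363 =0.10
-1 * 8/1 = -8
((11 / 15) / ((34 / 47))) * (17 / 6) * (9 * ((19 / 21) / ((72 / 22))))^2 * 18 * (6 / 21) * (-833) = -383912309 / 5040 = -76173.08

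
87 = 87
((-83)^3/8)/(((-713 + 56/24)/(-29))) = -49745469/17056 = -2916.60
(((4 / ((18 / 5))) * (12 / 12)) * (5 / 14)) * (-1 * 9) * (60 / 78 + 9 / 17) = -1025 / 221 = -4.64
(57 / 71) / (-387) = -19 / 9159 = -0.00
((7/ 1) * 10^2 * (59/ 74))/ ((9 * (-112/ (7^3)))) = -189.91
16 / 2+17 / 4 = 49 / 4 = 12.25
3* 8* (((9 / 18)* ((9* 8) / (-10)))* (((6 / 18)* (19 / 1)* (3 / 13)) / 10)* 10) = -8208 / 65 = -126.28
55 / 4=13.75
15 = 15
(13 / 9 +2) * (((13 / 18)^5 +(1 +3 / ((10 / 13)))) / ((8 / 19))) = 28360868909 / 680244480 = 41.69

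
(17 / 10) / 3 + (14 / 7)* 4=8.57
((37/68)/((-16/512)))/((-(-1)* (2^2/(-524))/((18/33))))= 232656/187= 1244.15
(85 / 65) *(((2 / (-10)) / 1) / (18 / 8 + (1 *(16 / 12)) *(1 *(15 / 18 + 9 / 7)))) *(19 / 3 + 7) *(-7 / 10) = 39984 / 83135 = 0.48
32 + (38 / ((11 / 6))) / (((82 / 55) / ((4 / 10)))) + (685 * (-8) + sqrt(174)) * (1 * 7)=-1571220 / 41 + 7 * sqrt(174)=-38230.10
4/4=1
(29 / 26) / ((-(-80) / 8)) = 0.11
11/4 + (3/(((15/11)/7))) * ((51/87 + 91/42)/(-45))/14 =2.68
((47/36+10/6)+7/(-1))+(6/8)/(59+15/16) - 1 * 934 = -32384039/34524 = -938.02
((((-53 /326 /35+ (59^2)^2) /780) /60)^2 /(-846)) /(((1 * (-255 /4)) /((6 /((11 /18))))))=1737779607201785395259 /142393377581910000000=12.20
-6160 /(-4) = 1540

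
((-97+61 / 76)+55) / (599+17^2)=-3131 / 67488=-0.05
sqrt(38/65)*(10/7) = 2*sqrt(2470)/91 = 1.09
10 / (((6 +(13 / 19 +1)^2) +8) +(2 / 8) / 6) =86640 / 146233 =0.59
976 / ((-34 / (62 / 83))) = -30256 / 1411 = -21.44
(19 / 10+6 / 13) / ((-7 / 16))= -2456 / 455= -5.40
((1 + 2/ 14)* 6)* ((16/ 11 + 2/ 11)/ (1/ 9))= 7776/ 77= 100.99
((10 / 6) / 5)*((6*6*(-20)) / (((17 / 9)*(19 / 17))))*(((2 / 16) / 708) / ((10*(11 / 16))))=-36 / 12331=-0.00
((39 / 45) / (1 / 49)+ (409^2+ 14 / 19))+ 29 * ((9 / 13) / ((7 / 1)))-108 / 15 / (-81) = 2603777945 / 15561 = 167327.16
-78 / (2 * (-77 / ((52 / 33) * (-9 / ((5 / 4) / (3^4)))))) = -1971216 / 4235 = -465.46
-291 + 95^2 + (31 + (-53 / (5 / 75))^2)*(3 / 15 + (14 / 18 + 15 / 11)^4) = 13426162.51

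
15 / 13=1.15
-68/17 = -4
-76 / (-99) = 76 / 99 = 0.77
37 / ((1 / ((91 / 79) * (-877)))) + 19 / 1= -2951358 / 79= -37358.96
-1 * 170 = -170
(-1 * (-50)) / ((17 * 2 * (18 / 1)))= 25 / 306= 0.08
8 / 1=8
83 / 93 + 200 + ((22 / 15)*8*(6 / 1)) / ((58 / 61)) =3707483 / 13485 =274.93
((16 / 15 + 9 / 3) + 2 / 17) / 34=1067 / 8670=0.12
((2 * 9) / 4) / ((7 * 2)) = 9 / 28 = 0.32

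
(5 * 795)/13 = 3975/13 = 305.77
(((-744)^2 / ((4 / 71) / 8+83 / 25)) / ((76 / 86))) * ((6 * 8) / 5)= 4361149440 / 2413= 1807355.76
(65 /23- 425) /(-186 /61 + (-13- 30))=592310 /64607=9.17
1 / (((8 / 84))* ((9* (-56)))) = -1 / 48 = -0.02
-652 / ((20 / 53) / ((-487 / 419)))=4207193 / 2095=2008.21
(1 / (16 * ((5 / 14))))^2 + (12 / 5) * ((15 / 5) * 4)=46129 / 1600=28.83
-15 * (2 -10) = 120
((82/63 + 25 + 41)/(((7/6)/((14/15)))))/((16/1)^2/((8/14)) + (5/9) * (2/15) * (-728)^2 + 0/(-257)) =159/117257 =0.00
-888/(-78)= 148/13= 11.38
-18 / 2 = -9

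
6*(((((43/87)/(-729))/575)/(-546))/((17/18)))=86/6268482675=0.00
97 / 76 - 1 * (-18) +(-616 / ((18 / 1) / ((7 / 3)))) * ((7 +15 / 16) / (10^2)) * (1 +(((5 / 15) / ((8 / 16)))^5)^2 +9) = -44.22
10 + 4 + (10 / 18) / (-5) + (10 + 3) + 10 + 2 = 350 / 9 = 38.89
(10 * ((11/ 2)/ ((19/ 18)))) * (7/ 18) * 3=1155/ 19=60.79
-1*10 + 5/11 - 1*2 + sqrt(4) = -9.55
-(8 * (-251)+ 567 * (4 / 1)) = -260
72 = 72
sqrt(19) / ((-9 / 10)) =-10 * sqrt(19) / 9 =-4.84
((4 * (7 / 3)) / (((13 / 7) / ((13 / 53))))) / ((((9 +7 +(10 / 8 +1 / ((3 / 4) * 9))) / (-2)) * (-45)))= 1568 / 497935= 0.00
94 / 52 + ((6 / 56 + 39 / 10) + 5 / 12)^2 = 12255883 / 573300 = 21.38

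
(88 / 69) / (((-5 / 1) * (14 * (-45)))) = 0.00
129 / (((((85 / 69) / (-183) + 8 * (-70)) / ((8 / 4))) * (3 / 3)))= -0.46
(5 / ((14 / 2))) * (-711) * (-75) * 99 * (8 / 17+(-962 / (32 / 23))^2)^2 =114268469452574131401955875 / 132579328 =861887529348271635.54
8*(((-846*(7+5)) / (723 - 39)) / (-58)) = 1128 / 551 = 2.05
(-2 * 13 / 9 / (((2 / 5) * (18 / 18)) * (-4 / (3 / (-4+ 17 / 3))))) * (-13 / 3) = -169 / 12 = -14.08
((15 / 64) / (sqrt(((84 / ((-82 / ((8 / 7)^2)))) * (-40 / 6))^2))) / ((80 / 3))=2583 / 2621440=0.00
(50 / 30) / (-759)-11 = -25052 / 2277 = -11.00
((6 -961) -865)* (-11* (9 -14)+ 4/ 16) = -100555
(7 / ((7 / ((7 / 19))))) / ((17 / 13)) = 91 / 323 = 0.28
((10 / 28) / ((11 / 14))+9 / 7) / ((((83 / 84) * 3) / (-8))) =-4.70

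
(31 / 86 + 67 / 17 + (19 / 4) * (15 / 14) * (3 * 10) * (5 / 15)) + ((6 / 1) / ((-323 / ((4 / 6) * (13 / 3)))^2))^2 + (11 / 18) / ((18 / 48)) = 542871308268556705 / 9553535122169556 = 56.82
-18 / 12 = -1.50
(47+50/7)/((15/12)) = 1516/35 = 43.31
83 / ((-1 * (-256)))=83 / 256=0.32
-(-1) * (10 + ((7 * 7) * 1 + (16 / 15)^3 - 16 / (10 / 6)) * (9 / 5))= 155821 / 1875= 83.10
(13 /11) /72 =13 /792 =0.02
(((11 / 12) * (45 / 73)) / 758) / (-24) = -55 / 1770688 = -0.00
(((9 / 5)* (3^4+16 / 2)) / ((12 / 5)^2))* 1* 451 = 200695 / 16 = 12543.44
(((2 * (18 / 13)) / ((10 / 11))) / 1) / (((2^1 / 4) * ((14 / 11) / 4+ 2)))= 2904 / 1105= 2.63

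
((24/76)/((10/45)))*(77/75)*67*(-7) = -325017/475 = -684.25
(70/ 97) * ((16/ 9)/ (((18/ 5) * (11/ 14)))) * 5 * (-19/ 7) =-532000/ 86427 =-6.16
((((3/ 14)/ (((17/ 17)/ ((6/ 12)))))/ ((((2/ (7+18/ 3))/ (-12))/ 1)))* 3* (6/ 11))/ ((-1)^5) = 1053/ 77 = 13.68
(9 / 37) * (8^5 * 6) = 1769472 / 37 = 47823.57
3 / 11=0.27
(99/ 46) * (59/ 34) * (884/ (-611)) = -5841/ 1081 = -5.40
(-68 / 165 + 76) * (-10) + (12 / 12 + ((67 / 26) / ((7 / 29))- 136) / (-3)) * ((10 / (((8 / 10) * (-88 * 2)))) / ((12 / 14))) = -41701441 / 54912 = -759.42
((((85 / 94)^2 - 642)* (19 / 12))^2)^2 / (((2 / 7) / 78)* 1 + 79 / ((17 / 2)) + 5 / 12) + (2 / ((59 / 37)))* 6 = 12254785628688213458538068656332209881 / 112074867918363688100610048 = 109344635923.32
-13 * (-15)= 195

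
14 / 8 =1.75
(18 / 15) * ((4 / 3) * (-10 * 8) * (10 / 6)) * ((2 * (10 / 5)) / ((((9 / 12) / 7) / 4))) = -286720 / 9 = -31857.78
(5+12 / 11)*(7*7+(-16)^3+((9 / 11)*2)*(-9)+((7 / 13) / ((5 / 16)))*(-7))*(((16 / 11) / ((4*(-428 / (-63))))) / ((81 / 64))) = -87429374144 / 83313945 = -1049.40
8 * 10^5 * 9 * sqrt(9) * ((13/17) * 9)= 2527200000/17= 148658823.53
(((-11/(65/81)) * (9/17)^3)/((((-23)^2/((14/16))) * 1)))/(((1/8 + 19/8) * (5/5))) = -4546773/3378670100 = -0.00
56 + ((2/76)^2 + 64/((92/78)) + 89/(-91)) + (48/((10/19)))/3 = 2110822229/15111460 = 139.68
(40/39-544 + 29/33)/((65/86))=-20000074/27885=-717.23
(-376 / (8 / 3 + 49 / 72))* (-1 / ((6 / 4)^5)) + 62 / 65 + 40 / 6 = 9479774 / 422955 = 22.41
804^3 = 519718464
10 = 10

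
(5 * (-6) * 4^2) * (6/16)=-180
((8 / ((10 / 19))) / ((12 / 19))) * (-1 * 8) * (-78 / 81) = 75088 / 405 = 185.40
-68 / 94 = -34 / 47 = -0.72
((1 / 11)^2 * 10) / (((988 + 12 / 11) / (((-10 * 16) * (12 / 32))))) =-15 / 2992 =-0.01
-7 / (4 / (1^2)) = -7 / 4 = -1.75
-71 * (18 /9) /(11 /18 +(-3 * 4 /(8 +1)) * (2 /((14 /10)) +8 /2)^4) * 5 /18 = 1704710 /50016853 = 0.03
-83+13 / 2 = -76.50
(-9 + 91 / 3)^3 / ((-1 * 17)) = -262144 / 459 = -571.12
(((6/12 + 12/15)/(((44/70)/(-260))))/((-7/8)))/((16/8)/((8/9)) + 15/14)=185.02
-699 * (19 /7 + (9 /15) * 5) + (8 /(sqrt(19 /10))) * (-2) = -27960 /7 - 16 * sqrt(190) /19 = -4005.89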